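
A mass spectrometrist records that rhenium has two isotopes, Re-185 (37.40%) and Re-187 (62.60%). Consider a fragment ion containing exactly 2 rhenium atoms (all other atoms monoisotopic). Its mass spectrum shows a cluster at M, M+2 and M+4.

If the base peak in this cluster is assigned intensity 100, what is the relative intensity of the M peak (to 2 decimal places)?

(0.3740 + 0.6260)^2 gives M 0.1399, M+2 0.4682, M+4 0.3919; the largest is M+2.
P(M+2) = C(2,1) × 0.3740^1 × 0.6260^1 = 2 × 0.3740 × 0.6260 = 0.468248 (base)
P(M) = C(2,0) × 0.3740^2 × 0.6260^0 = 1 × 0.139876 × 1.0000 = 0.139876
Relative intensity = 0.139876 / 0.468248 × 100 = 29.87

29.87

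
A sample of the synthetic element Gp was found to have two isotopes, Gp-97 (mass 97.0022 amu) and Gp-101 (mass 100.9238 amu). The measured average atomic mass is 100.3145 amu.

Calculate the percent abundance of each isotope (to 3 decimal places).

Let x be the fractional abundance of Gp-97; then Gp-101 has abundance 1 − x.
97.0022·x + 100.9238·(1 − x) = 100.3145
(97.0022 − 100.9238)·x = 100.3145 − 100.9238
x = -0.6093 / -3.9216 = 0.15537 → 15.537% Gp-97, 84.463% Gp-101.

Gp-97: 15.537%, Gp-101: 84.463%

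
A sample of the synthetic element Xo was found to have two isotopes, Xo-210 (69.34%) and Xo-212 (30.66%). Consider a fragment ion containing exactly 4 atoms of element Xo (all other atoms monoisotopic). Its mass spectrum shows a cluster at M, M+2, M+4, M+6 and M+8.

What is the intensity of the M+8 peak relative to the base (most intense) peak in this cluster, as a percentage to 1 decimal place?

2.2%

Term probabilities: M 0.2312, M+2 0.4089, M+4 0.2712, M+6 0.0799, M+8 0.0088. Base peak = M+2.
P(M+2) = C(4,1) × 0.6934^3 × 0.3066^1 = 4 × 0.33338919 × 0.3066 = 0.408869 (base)
P(M+8) = C(4,4) × 0.6934^0 × 0.3066^4 = 1 × 1.0000 × 0.00883667 = 0.008837
Relative intensity = 0.008837 / 0.408869 × 100 = 2.2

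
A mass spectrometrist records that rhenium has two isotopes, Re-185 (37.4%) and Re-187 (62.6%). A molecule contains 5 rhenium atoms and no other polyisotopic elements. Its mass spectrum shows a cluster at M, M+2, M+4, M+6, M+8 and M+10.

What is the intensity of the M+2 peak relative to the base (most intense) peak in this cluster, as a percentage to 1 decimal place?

Term probabilities: M 0.0073, M+2 0.0612, M+4 0.2050, M+6 0.3431, M+8 0.2872, M+10 0.0961. Base peak = M+6.
P(M+6) = C(5,3) × 0.374^2 × 0.626^3 = 10 × 0.139876 × 0.24531438 = 0.343136 (base)
P(M+2) = C(5,1) × 0.374^4 × 0.626^1 = 5 × 0.0195653 × 0.6260 = 0.061239
Relative intensity = 0.061239 / 0.343136 × 100 = 17.8

17.8%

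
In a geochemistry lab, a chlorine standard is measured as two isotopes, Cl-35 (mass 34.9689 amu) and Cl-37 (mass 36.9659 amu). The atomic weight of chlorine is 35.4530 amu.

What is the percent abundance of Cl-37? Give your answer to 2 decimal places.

24.24%

Let x be the fractional abundance of Cl-35; then Cl-37 has abundance 1 − x.
34.9689·x + 36.9659·(1 − x) = 35.4530
(34.9689 − 36.9659)·x = 35.4530 − 36.9659
x = -1.5129 / -1.9970 = 0.75759 → 75.76% Cl-35, 24.24% Cl-37.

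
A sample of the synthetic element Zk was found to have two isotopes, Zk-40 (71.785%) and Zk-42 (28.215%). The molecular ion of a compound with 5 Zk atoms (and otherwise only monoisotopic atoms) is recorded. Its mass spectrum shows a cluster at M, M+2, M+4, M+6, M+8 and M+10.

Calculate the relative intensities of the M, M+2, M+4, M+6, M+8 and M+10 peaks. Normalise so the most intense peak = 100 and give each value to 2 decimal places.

The 5 Zk atoms are independent, so intensities follow the terms of (0.71785 + 0.28215)^5.
P(M) = 0.71785^5 = 0.190620
P(M+2) = 5 × 0.71785^4 × 0.28215^1 = 0.374615
P(M+4) = 10 × 0.71785^3 × 0.28215^2 = 0.294484
P(M+6) = 10 × 0.71785^2 × 0.28215^3 = 0.115746
P(M+8) = 5 × 0.71785^1 × 0.28215^4 = 0.022747
P(M+10) = 0.28215^5 = 0.001788
The M+2 peak is largest (0.374615); scaling to 100 gives 50.88 : 100.00 : 78.61 : 30.90 : 6.07 : 0.48.

50.88 : 100.00 : 78.61 : 30.90 : 6.07 : 0.48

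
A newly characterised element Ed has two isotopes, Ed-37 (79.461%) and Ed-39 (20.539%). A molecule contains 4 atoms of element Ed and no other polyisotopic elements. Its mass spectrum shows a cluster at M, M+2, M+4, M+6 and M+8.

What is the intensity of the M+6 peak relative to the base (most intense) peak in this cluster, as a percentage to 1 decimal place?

Binomial terms of (0.79461 + 0.20539)^4: M 0.3987, M+2 0.4122, M+4 0.1598, M+6 0.0275, M+8 0.0018 → M+2 is the base peak.
P(M+2) = C(4,1) × 0.79461^3 × 0.20539^1 = 4 × 0.50172077 × 0.20539 = 0.412194 (base)
P(M+6) = C(4,3) × 0.79461^1 × 0.20539^3 = 4 × 0.79461 × 0.00866439 = 0.027539
Relative intensity = 0.027539 / 0.412194 × 100 = 6.7

6.7%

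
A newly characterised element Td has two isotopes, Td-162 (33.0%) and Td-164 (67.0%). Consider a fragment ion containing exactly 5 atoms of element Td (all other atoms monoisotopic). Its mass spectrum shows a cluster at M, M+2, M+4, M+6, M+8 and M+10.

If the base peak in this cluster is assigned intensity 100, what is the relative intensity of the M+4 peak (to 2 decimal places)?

48.52

Term probabilities: M 0.0039, M+2 0.0397, M+4 0.1613, M+6 0.3275, M+8 0.3325, M+10 0.1350. Base peak = M+8.
P(M+8) = C(5,4) × 0.330^1 × 0.670^4 = 5 × 0.3300 × 0.20151121 = 0.332493 (base)
P(M+4) = C(5,2) × 0.330^3 × 0.670^2 = 10 × 0.035937 × 0.4489 = 0.161321
Relative intensity = 0.161321 / 0.332493 × 100 = 48.52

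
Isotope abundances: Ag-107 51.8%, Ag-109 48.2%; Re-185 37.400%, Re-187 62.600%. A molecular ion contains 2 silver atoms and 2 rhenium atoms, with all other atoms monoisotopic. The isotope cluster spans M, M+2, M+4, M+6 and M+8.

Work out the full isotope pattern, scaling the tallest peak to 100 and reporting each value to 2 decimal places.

10.10 : 52.63 : 100.00 : 81.96 : 24.51

Silver pattern (n=2): 0.268324 : 0.499352 : 0.232324
Rhenium pattern (n=2): 0.139876 : 0.468248 : 0.391876
Convolve the two distributions (both contribute in 2-u steps):
  M: 0.268324×0.139876 = 0.037532
  M+2: 0.268324×0.468248 + 0.499352×0.139876 = 0.195490
  M+4: 0.268324×0.391876 + 0.499352×0.468248 + 0.232324×0.139876 = 0.371467
  M+6: 0.499352×0.391876 + 0.232324×0.468248 = 0.304469
  M+8: 0.232324×0.391876 = 0.091042
Scale to base peak (0.371467) = 100: 10.10 : 52.63 : 100.00 : 81.96 : 24.51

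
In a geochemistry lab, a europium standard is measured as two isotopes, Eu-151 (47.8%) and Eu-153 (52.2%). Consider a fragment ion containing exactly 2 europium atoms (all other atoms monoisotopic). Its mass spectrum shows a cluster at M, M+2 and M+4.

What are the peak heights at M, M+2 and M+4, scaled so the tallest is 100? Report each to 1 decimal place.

The 2 Eu atoms are independent, so intensities follow the terms of (0.478 + 0.522)^2.
P(M) = 0.478^2 = 0.228484
P(M+2) = 2 × 0.478^1 × 0.522^1 = 0.499032
P(M+4) = 0.522^2 = 0.272484
The M+2 peak is largest (0.499032); scaling to 100 gives 45.8 : 100.0 : 54.6.

45.8 : 100.0 : 54.6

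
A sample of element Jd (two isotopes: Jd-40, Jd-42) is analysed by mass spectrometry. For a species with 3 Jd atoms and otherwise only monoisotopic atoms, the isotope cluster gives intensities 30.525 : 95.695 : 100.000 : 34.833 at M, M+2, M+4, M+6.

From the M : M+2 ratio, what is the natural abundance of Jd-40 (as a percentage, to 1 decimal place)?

Let p = fractional abundance of Jd-40. I(M+2)/I(M) = [C(3,1)·p^2·(1−p)] / p^3 = 3·(1−p)/p = 95.695/30.525 = 3.1350
(1−p)/p = 3.1350/3 = 1.0450  ⇒  p = 1/(1 + 1.0450) = 0.4890
Jd-40: 48.9%, Jd-42: 51.1%.

48.9%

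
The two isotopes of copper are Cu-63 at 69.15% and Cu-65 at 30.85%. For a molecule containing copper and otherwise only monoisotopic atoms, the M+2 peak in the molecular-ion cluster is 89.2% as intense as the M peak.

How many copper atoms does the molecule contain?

For n independent Cu atoms, I(M+2)/I(M) = n · (abundance Cu-65) / (abundance Cu-63) = n · 0.3085/0.6915.
n = 0.892 × 0.6915/0.3085 = 2.00 ≈ 2

2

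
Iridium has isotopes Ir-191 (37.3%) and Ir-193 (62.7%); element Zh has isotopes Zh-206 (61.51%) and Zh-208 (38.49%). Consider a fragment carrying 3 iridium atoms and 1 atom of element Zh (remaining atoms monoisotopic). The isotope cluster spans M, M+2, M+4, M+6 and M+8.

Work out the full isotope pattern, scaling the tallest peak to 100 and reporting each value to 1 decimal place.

Iridium pattern (n=3): 0.05189512 : 0.26170165 : 0.43991135 : 0.24649188
Element Zh pattern (n=1): 0.6151 : 0.3849
Convolve the two distributions (both contribute in 2-u steps):
  M: 0.05189512×0.6151 = 0.031921
  M+2: 0.05189512×0.3849 + 0.26170165×0.6151 = 0.180947
  M+4: 0.26170165×0.3849 + 0.43991135×0.6151 = 0.371318
  M+6: 0.43991135×0.3849 + 0.24649188×0.6151 = 0.320939
  M+8: 0.24649188×0.3849 = 0.094875
Scale to base peak (0.371318) = 100: 8.6 : 48.7 : 100.0 : 86.4 : 25.6

8.6 : 48.7 : 100.0 : 86.4 : 25.6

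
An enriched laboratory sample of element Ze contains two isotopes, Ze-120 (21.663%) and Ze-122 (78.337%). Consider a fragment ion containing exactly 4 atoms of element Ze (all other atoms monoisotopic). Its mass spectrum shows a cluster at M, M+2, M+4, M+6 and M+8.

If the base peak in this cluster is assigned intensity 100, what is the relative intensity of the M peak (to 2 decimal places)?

Term probabilities: M 0.0022, M+2 0.0319, M+4 0.1728, M+6 0.4166, M+8 0.3766. Base peak = M+6.
P(M+6) = C(4,3) × 0.21663^1 × 0.78337^3 = 4 × 0.21663 × 0.48072954 = 0.416562 (base)
P(M) = C(4,0) × 0.21663^4 × 0.78337^0 = 1 × 0.00220229 × 1.0000 = 0.002202
Relative intensity = 0.002202 / 0.416562 × 100 = 0.53

0.53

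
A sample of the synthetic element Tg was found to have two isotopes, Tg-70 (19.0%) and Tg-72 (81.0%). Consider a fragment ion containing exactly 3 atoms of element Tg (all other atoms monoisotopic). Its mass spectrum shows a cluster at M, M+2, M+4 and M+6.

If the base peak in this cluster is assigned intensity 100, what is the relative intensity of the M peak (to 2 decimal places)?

Term probabilities: M 0.0069, M+2 0.0877, M+4 0.3740, M+6 0.5314. Base peak = M+6.
P(M+6) = C(3,3) × 0.190^0 × 0.810^3 = 1 × 1.0000 × 0.531441 = 0.531441 (base)
P(M) = C(3,0) × 0.190^3 × 0.810^0 = 1 × 0.006859 × 1.0000 = 0.006859
Relative intensity = 0.006859 / 0.531441 × 100 = 1.29

1.29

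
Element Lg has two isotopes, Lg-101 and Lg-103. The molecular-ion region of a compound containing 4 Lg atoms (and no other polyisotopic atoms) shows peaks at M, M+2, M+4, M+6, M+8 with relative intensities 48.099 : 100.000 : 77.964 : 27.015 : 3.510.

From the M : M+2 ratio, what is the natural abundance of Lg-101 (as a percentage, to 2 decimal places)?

If p is the fraction of Lg that is Lg-101, then I(M+2)/I(M) = [C(4,1)·p^3·(1−p)] / p^4 = 4·(1−p)/p = 100.000/48.099 = 2.0790
(1−p)/p = 2.0790/4 = 0.5198  ⇒  p = 1/(1 + 0.5198) = 0.6580
Lg-101: 65.80%, Lg-103: 34.20%.

65.80%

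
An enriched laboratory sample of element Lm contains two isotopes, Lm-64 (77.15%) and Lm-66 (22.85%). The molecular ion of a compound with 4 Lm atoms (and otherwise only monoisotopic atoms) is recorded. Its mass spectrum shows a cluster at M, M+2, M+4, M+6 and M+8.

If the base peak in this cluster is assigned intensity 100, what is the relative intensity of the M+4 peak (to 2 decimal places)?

(0.7715 + 0.2285)^4 gives M 0.3543, M+2 0.4197, M+4 0.1865, M+6 0.0368, M+8 0.0027; the largest is M+2.
P(M+2) = C(4,1) × 0.7715^3 × 0.2285^1 = 4 × 0.45920625 × 0.2285 = 0.419715 (base)
P(M+4) = C(4,2) × 0.7715^2 × 0.2285^2 = 6 × 0.59521225 × 0.05221225 = 0.186464
Relative intensity = 0.186464 / 0.419715 × 100 = 44.43

44.43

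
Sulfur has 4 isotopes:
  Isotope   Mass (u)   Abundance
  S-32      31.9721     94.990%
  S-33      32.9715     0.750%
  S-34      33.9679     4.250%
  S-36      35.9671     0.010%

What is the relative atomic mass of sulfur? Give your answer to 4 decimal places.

The abundance-weighted mean is 0.94990 × 31.9721 + 0.00750 × 32.9715 + 0.04250 × 33.9679 + 0.00010 × 35.9671
= 30.37030 + 0.24729 + 1.44364 + 0.00360 = 32.06483 u

32.0648 u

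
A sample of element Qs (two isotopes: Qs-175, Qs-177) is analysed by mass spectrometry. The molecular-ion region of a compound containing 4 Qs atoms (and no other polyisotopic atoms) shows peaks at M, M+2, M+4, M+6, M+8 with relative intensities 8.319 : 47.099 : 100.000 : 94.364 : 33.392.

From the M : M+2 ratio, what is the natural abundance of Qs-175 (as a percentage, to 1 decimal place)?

Let p = fractional abundance of Qs-175. I(M+2)/I(M) = [C(4,1)·p^3·(1−p)] / p^4 = 4·(1−p)/p = 47.099/8.319 = 5.6616
(1−p)/p = 5.6616/4 = 1.4154  ⇒  p = 1/(1 + 1.4154) = 0.4140
Qs-175: 41.4%, Qs-177: 58.6%.

41.4%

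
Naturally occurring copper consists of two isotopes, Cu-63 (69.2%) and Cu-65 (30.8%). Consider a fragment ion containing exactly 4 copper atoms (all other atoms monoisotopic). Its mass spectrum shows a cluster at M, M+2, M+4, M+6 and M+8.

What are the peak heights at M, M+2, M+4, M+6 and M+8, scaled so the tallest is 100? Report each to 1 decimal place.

56.2 : 100.0 : 66.8 : 19.8 : 2.2

Each Cu atom is independently Cu-63 (p = 0.692) or Cu-65 (q = 0.308); the cluster is the binomial expansion (p + q)^4.
P(M) = 0.692^4 = 0.229311
P(M+2) = 4 × 0.692^3 × 0.308^1 = 0.408253
P(M+4) = 6 × 0.692^2 × 0.308^2 = 0.272562
P(M+6) = 4 × 0.692^1 × 0.308^3 = 0.080876
P(M+8) = 0.308^4 = 0.008999
The M+2 peak is largest (0.408253); scaling to 100 gives 56.2 : 100.0 : 66.8 : 19.8 : 2.2.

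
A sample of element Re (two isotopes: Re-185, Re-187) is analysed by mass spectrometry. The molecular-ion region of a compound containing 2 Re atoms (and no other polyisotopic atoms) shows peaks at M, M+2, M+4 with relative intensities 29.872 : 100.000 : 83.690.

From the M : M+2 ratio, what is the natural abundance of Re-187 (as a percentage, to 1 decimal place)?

Let p = fractional abundance of Re-185. I(M+2)/I(M) = [C(2,1)·p^1·(1−p)] / p^2 = 2·(1−p)/p = 100.000/29.872 = 3.3476
(1−p)/p = 3.3476/2 = 1.6738  ⇒  p = 1/(1 + 1.6738) = 0.3740
Re-185: 37.4%, Re-187: 62.6%.

62.6%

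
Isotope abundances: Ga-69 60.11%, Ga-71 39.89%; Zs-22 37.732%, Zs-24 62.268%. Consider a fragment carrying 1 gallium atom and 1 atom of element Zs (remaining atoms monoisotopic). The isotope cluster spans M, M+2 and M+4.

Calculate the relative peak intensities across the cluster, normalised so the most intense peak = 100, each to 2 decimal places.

43.22 : 100.00 : 47.33

Gallium pattern (n=1): 0.6011 : 0.3989
Element Zs pattern (n=1): 0.37732 : 0.62268
Convolve the two distributions (both contribute in 2-u steps):
  M: 0.6011×0.37732 = 0.226807
  M+2: 0.6011×0.62268 + 0.3989×0.37732 = 0.524806
  M+4: 0.3989×0.62268 = 0.248387
Scale to base peak (0.524806) = 100: 43.22 : 100.00 : 47.33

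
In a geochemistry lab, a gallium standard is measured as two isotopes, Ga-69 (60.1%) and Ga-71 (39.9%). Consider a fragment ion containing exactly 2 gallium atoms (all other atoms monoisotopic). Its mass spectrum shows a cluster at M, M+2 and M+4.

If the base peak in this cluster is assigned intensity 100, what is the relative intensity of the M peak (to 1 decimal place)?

75.3

Term probabilities: M 0.3612, M+2 0.4796, M+4 0.1592. Base peak = M+2.
P(M+2) = C(2,1) × 0.601^1 × 0.399^1 = 2 × 0.6010 × 0.3990 = 0.479598 (base)
P(M) = C(2,0) × 0.601^2 × 0.399^0 = 1 × 0.361201 × 1.0000 = 0.361201
Relative intensity = 0.361201 / 0.479598 × 100 = 75.3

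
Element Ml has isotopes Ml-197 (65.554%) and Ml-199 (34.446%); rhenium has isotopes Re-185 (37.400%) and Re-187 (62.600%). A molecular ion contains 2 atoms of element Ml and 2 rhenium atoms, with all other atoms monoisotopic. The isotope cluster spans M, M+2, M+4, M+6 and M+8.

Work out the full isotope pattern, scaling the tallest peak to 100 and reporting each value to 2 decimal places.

15.16 : 66.69 : 100.00 : 58.65 : 11.73

Element Ml pattern (n=2): 0.42973269 : 0.45161462 : 0.11865269
Rhenium pattern (n=2): 0.139876 : 0.468248 : 0.391876
Convolve the two distributions (both contribute in 2-u steps):
  M: 0.42973269×0.139876 = 0.060109
  M+2: 0.42973269×0.468248 + 0.45161462×0.139876 = 0.264392
  M+4: 0.42973269×0.391876 + 0.45161462×0.468248 + 0.11865269×0.139876 = 0.396466
  M+6: 0.45161462×0.391876 + 0.11865269×0.468248 = 0.232536
  M+8: 0.11865269×0.391876 = 0.046497
Scale to base peak (0.396466) = 100: 15.16 : 66.69 : 100.00 : 58.65 : 11.73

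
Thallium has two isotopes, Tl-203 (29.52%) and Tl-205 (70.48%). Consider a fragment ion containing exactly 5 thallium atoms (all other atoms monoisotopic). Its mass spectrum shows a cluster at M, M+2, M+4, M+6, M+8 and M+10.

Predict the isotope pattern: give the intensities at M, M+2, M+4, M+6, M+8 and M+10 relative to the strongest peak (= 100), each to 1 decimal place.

0.6 : 7.3 : 35.1 : 83.8 : 100.0 : 47.8

The 5 Tl atoms are independent, so intensities follow the terms of (0.2952 + 0.7048)^5.
P(M) = 0.2952^5 = 0.002242
P(M+2) = 5 × 0.2952^4 × 0.7048^1 = 0.026761
P(M+4) = 10 × 0.2952^3 × 0.7048^2 = 0.127785
P(M+6) = 10 × 0.2952^2 × 0.7048^3 = 0.305092
P(M+8) = 5 × 0.2952^1 × 0.7048^4 = 0.364208
P(M+10) = 0.7048^5 = 0.173912
The M+8 peak is largest (0.364208); scaling to 100 gives 0.6 : 7.3 : 35.1 : 83.8 : 100.0 : 47.8.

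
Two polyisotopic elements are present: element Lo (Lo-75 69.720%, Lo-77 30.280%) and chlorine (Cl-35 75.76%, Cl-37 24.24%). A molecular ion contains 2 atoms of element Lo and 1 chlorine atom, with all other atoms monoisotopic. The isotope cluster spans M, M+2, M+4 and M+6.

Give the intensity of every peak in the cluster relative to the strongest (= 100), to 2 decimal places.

84.13 : 100.00 : 39.25 : 5.08

Element Lo pattern (n=2): 0.48608784 : 0.42222432 : 0.09168784
Chlorine pattern (n=1): 0.7576 : 0.2424
Convolve the two distributions (both contribute in 2-u steps):
  M: 0.48608784×0.7576 = 0.368260
  M+2: 0.48608784×0.2424 + 0.42222432×0.7576 = 0.437705
  M+4: 0.42222432×0.2424 + 0.09168784×0.7576 = 0.171810
  M+6: 0.09168784×0.2424 = 0.022225
Scale to base peak (0.437705) = 100: 84.13 : 100.00 : 39.25 : 5.08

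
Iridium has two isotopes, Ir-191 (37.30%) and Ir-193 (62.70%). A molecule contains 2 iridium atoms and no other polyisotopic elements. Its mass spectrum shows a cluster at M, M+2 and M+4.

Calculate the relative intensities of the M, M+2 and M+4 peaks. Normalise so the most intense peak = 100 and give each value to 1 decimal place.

29.7 : 100.0 : 84.0

Expanding (0.3730 + 0.6270)^2:
P(M) = 0.3730^2 = 0.139129
P(M+2) = 2 × 0.3730^1 × 0.6270^1 = 0.467742
P(M+4) = 0.6270^2 = 0.393129
The M+2 peak is largest (0.467742); scaling to 100 gives 29.7 : 100.0 : 84.0.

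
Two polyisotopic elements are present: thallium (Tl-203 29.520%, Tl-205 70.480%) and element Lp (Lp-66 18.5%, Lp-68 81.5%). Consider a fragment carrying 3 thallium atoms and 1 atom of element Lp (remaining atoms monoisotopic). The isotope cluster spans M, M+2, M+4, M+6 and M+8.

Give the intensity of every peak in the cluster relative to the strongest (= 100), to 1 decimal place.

Thallium pattern (n=3): 0.02572463 : 0.18425524 : 0.43991564 : 0.35010449
Element Lp pattern (n=1): 0.1850 : 0.8150
Convolve the two distributions (both contribute in 2-u steps):
  M: 0.02572463×0.1850 = 0.004759
  M+2: 0.02572463×0.8150 + 0.18425524×0.1850 = 0.055053
  M+4: 0.18425524×0.8150 + 0.43991564×0.1850 = 0.231552
  M+6: 0.43991564×0.8150 + 0.35010449×0.1850 = 0.423301
  M+8: 0.35010449×0.8150 = 0.285335
Scale to base peak (0.423301) = 100: 1.1 : 13.0 : 54.7 : 100.0 : 67.4

1.1 : 13.0 : 54.7 : 100.0 : 67.4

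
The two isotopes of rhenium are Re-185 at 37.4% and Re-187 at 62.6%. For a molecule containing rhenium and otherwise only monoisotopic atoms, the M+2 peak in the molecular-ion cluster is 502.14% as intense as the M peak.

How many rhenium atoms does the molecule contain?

3

For n independent Re atoms, I(M+2)/I(M) = n · (abundance Re-187) / (abundance Re-185) = n · 0.626/0.374.
n = 5.0214 × 0.374/0.626 = 3.00 ≈ 3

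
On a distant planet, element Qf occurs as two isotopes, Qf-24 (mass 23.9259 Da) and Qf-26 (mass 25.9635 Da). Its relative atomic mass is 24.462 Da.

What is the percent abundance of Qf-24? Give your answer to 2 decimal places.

Let x be the fractional abundance of Qf-24; then Qf-26 has abundance 1 − x.
23.9259·x + 25.9635·(1 − x) = 24.462
(23.9259 − 25.9635)·x = 24.462 − 25.9635
x = -1.5015 / -2.0376 = 0.73690 → 73.69% Qf-24, 26.31% Qf-26.

73.69%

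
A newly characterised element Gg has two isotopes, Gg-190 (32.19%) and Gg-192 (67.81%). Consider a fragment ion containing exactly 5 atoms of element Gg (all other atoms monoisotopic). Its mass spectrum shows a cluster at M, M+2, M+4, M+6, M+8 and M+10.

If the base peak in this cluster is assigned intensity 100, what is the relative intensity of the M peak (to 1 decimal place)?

1.0

Binomial terms of (0.3219 + 0.6781)^5: M 0.0035, M+2 0.0364, M+4 0.1534, M+6 0.3231, M+8 0.3403, M+10 0.1434 → M+8 is the base peak.
P(M+8) = C(5,4) × 0.3219^1 × 0.6781^4 = 5 × 0.3219 × 0.21143407 = 0.340303 (base)
P(M) = C(5,0) × 0.3219^5 × 0.6781^0 = 1 × 0.00345625 × 1.0000 = 0.003456
Relative intensity = 0.003456 / 0.340303 × 100 = 1.0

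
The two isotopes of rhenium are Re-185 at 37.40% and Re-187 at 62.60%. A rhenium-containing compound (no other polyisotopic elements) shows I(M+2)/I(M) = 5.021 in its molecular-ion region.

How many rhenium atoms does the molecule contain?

With n Re atoms, P(M+2)/P(M) = C(n,1)·p^(n−1)q / p^n = n·q/p = n · 0.6260/0.3740.
n = 5.021 × 0.3740/0.6260 = 3.00 ≈ 3

3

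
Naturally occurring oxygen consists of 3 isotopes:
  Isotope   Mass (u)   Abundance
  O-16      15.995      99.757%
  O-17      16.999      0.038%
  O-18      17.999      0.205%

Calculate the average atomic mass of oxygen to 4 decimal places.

15.9995 u

Average mass = Σ (abundance × isotope mass) = 0.99757 × 15.995 + 0.00038 × 16.999 + 0.00205 × 17.999
= 15.95613 + 0.00646 + 0.03690 = 15.99949 u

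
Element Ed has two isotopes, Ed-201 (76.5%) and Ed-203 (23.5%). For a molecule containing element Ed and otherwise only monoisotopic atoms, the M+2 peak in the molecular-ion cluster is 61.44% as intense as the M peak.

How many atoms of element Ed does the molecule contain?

For n independent Ed atoms, I(M+2)/I(M) = n · (abundance Ed-203) / (abundance Ed-201) = n · 0.235/0.765.
n = 0.6144 × 0.765/0.235 = 2.00 ≈ 2

2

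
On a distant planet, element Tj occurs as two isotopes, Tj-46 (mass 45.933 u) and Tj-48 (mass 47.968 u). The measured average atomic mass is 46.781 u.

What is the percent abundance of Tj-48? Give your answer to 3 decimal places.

41.671%

Writing the weighted mean with unknown fraction x of Tj-46:
45.933·x + 47.968·(1 − x) = 46.781
(45.933 − 47.968)·x = 46.781 − 47.968
x = -1.187 / -2.035 = 0.58329 → 58.329% Tj-46, 41.671% Tj-48.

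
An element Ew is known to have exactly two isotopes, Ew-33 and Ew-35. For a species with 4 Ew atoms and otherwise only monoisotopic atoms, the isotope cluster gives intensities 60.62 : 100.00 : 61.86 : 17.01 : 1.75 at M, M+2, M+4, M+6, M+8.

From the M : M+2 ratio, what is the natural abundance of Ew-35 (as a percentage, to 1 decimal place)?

Let p = fractional abundance of Ew-33. I(M+2)/I(M) = [C(4,1)·p^3·(1−p)] / p^4 = 4·(1−p)/p = 100.00/60.62 = 1.6496
(1−p)/p = 1.6496/4 = 0.4124  ⇒  p = 1/(1 + 0.4124) = 0.7080
Ew-33: 70.8%, Ew-35: 29.2%.

29.2%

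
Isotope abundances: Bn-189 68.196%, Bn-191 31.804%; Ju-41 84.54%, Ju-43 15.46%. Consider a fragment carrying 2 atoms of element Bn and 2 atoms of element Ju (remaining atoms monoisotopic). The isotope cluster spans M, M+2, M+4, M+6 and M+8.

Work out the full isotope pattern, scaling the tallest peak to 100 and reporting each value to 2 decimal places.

77.01 : 100.00 : 45.60 : 8.53 : 0.56

Element Bn pattern (n=2): 0.46506944 : 0.43378112 : 0.10114944
Element Ju pattern (n=2): 0.71470116 : 0.26139768 : 0.02390116
Convolve the two distributions (both contribute in 2-u steps):
  M: 0.46506944×0.71470116 = 0.332386
  M+2: 0.46506944×0.26139768 + 0.43378112×0.71470116 = 0.431592
  M+4: 0.46506944×0.02390116 + 0.43378112×0.26139768 + 0.10114944×0.71470116 = 0.196797
  M+6: 0.43378112×0.02390116 + 0.10114944×0.26139768 = 0.036808
  M+8: 0.10114944×0.02390116 = 0.002418
Scale to base peak (0.431592) = 100: 77.01 : 100.00 : 45.60 : 8.53 : 0.56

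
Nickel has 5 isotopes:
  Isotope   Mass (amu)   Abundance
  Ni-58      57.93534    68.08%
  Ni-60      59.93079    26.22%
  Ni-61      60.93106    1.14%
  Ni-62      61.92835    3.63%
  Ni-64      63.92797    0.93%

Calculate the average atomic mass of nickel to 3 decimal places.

Ar = Σ fᵢ·mᵢ = 0.6808 × 57.93534 + 0.2622 × 59.93079 + 0.0114 × 60.93106 + 0.0363 × 61.92835 + 0.0093 × 63.92797
= 39.442379 + 15.713853 + 0.694614 + 2.247999 + 0.594530 = 58.693375 amu

58.693 amu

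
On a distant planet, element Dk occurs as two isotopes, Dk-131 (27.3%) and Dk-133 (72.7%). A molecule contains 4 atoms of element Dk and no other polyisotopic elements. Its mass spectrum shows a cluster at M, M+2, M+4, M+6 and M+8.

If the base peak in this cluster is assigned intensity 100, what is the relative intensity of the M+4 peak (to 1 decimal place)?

(0.273 + 0.727)^4 gives M 0.0056, M+2 0.0592, M+4 0.2363, M+6 0.4196, M+8 0.2793; the largest is M+6.
P(M+6) = C(4,3) × 0.273^1 × 0.727^3 = 4 × 0.2730 × 0.38424058 = 0.419591 (base)
P(M+4) = C(4,2) × 0.273^2 × 0.727^2 = 6 × 0.074529 × 0.528529 = 0.236344
Relative intensity = 0.236344 / 0.419591 × 100 = 56.3

56.3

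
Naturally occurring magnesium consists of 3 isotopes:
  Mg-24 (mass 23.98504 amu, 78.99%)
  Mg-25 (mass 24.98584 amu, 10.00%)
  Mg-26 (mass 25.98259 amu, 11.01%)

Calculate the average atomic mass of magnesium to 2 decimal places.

Ar = Σ fᵢ·mᵢ = 0.7899 × 23.98504 + 0.1000 × 24.98584 + 0.1101 × 25.98259
= 18.945783 + 2.498584 + 2.860683 = 24.305050 amu

24.31 amu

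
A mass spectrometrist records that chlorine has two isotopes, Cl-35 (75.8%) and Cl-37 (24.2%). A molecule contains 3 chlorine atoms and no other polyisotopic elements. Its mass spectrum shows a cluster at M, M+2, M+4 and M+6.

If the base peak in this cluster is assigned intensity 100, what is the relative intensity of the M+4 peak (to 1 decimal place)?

30.6

(0.758 + 0.242)^3 gives M 0.4355, M+2 0.4171, M+4 0.1332, M+6 0.0142; the largest is M.
P(M) = C(3,0) × 0.758^3 × 0.242^0 = 1 × 0.43551951 × 1.0000 = 0.435520 (base)
P(M+4) = C(3,2) × 0.758^1 × 0.242^2 = 3 × 0.7580 × 0.058564 = 0.133175
Relative intensity = 0.133175 / 0.435520 × 100 = 30.6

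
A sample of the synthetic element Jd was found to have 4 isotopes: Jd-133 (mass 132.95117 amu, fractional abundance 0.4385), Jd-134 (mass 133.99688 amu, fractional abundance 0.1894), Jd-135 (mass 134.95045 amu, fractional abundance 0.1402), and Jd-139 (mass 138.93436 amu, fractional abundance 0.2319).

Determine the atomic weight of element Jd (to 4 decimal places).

134.8170 amu

The abundance-weighted mean is 0.4385 × 132.95117 + 0.1894 × 133.99688 + 0.1402 × 134.95045 + 0.2319 × 138.93436
= 58.299088 + 25.379009 + 18.920053 + 32.218878 = 134.817028 amu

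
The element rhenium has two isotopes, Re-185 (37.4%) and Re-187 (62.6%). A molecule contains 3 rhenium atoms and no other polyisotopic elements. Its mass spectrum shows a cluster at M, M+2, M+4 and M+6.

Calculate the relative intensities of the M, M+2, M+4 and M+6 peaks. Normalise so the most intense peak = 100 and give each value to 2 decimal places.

11.90 : 59.74 : 100.00 : 55.79

Expanding (0.374 + 0.626)^3:
P(M) = 0.374^3 = 0.052314
P(M+2) = 3 × 0.374^2 × 0.626^1 = 0.262687
P(M+4) = 3 × 0.374^1 × 0.626^2 = 0.439685
P(M+6) = 0.626^3 = 0.245314
The M+4 peak is largest (0.439685); scaling to 100 gives 11.90 : 59.74 : 100.00 : 55.79.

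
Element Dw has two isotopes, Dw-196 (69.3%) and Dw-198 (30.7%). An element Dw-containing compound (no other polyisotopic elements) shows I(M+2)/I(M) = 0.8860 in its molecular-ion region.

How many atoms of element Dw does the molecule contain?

2

With n Dw atoms, P(M+2)/P(M) = C(n,1)·p^(n−1)q / p^n = n·q/p = n · 0.307/0.693.
n = 0.8860 × 0.693/0.307 = 2.00 ≈ 2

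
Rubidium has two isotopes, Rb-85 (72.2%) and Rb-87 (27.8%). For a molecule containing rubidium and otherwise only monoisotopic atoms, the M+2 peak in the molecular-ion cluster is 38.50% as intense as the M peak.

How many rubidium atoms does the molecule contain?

The M+2/M ratio from n Rb atoms is n · q/p = n · 0.278/0.722.
n = 0.3850 × 0.722/0.278 = 1.00 ≈ 1

1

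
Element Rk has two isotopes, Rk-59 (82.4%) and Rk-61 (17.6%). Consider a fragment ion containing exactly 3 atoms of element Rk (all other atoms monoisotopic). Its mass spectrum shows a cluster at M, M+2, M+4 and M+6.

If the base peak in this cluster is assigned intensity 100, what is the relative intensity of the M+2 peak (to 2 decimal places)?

64.08

Term probabilities: M 0.5595, M+2 0.3585, M+4 0.0766, M+6 0.0055. Base peak = M.
P(M) = C(3,0) × 0.824^3 × 0.176^0 = 1 × 0.55947622 × 1.0000 = 0.559476 (base)
P(M+2) = C(3,1) × 0.824^2 × 0.176^1 = 3 × 0.678976 × 0.1760 = 0.358499
Relative intensity = 0.358499 / 0.559476 × 100 = 64.08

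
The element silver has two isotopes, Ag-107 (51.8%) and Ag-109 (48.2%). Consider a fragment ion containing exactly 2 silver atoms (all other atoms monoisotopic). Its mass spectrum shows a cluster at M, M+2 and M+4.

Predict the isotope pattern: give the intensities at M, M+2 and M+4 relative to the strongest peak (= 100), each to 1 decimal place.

Expanding (0.518 + 0.482)^2:
P(M) = 0.518^2 = 0.268324
P(M+2) = 2 × 0.518^1 × 0.482^1 = 0.499352
P(M+4) = 0.482^2 = 0.232324
The M+2 peak is largest (0.499352); scaling to 100 gives 53.7 : 100.0 : 46.5.

53.7 : 100.0 : 46.5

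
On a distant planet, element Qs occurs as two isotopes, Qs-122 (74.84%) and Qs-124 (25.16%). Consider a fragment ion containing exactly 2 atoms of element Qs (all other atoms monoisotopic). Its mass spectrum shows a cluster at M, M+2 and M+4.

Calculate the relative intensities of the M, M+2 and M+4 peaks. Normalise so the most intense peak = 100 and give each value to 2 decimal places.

The 2 Qs atoms are independent, so intensities follow the terms of (0.7484 + 0.2516)^2.
P(M) = 0.7484^2 = 0.560103
P(M+2) = 2 × 0.7484^1 × 0.2516^1 = 0.376595
P(M+4) = 0.2516^2 = 0.063303
The M peak is largest (0.560103); scaling to 100 gives 100.00 : 67.24 : 11.30.

100.00 : 67.24 : 11.30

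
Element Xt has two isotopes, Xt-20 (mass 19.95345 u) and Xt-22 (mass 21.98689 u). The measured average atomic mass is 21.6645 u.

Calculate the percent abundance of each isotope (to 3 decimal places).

Xt-20: 15.854%, Xt-22: 84.146%

With x = fraction of Xt-20 (so Xt-22 is 1 − x):
19.95345·x + 21.98689·(1 − x) = 21.6645
(19.95345 − 21.98689)·x = 21.6645 − 21.98689
x = -0.32239 / -2.03344 = 0.15854 → 15.854% Xt-20, 84.146% Xt-22.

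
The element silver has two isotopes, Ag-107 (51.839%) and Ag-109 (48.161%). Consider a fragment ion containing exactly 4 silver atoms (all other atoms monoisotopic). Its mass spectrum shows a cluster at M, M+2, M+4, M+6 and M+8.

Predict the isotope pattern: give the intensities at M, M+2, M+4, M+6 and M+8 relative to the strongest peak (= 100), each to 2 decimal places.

19.31 : 71.76 : 100.00 : 61.94 : 14.39

Each Ag atom is independently Ag-107 (p = 0.51839) or Ag-109 (q = 0.48161); the cluster is the binomial expansion (p + q)^4.
P(M) = 0.51839^4 = 0.072215
P(M+2) = 4 × 0.51839^3 × 0.48161^1 = 0.268365
P(M+4) = 6 × 0.51839^2 × 0.48161^2 = 0.373986
P(M+6) = 4 × 0.51839^1 × 0.48161^3 = 0.231634
P(M+8) = 0.48161^4 = 0.053800
The M+4 peak is largest (0.373986); scaling to 100 gives 19.31 : 71.76 : 100.00 : 61.94 : 14.39.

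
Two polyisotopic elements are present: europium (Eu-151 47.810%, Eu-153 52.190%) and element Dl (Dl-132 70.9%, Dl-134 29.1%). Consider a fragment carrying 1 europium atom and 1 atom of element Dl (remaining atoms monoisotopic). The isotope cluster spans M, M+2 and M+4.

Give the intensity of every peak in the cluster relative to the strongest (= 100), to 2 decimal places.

Europium pattern (n=1): 0.4781 : 0.5219
Element Dl pattern (n=1): 0.7090 : 0.2910
Convolve the two distributions (both contribute in 2-u steps):
  M: 0.4781×0.7090 = 0.338973
  M+2: 0.4781×0.2910 + 0.5219×0.7090 = 0.509154
  M+4: 0.5219×0.2910 = 0.151873
Scale to base peak (0.509154) = 100: 66.58 : 100.00 : 29.83

66.58 : 100.00 : 29.83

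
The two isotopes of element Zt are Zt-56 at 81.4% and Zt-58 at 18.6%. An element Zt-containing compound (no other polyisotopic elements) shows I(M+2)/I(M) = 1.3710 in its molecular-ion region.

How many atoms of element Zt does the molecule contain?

For n independent Zt atoms, I(M+2)/I(M) = n · (abundance Zt-58) / (abundance Zt-56) = n · 0.186/0.814.
n = 1.3710 × 0.814/0.186 = 6.00 ≈ 6

6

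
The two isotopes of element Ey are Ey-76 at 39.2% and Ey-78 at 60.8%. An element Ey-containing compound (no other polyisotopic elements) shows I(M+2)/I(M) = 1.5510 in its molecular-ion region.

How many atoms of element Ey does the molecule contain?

The M+2/M ratio from n Ey atoms is n · q/p = n · 0.608/0.392.
n = 1.5510 × 0.392/0.608 = 1.00 ≈ 1

1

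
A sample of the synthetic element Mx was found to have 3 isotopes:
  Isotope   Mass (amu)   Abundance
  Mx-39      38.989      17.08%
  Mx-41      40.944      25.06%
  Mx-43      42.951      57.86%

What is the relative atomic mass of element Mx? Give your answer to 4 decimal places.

41.7713 amu

Average mass = Σ (abundance × isotope mass) = 0.1708 × 38.989 + 0.2506 × 40.944 + 0.5786 × 42.951
= 6.65932 + 10.26057 + 24.85145 = 41.77134 amu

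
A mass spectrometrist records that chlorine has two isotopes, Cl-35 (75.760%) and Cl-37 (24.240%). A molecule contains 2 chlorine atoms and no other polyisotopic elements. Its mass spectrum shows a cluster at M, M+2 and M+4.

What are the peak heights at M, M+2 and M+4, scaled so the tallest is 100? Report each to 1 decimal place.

Expanding (0.75760 + 0.24240)^2:
P(M) = 0.75760^2 = 0.573958
P(M+2) = 2 × 0.75760^1 × 0.24240^1 = 0.367284
P(M+4) = 0.24240^2 = 0.058758
The M peak is largest (0.573958); scaling to 100 gives 100.0 : 64.0 : 10.2.

100.0 : 64.0 : 10.2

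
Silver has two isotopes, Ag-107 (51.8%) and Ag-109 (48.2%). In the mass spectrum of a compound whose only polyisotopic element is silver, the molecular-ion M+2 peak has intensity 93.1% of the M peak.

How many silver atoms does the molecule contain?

1

The M+2/M ratio from n Ag atoms is n · q/p = n · 0.482/0.518.
n = 0.931 × 0.518/0.482 = 1.00 ≈ 1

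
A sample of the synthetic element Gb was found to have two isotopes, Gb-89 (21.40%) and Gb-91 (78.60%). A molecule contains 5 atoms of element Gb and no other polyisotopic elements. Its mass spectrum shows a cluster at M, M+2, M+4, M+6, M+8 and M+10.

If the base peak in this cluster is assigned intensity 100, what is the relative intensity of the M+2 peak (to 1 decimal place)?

Binomial terms of (0.2140 + 0.7860)^5: M 0.0004, M+2 0.0082, M+4 0.0605, M+6 0.2224, M+8 0.4084, M+10 0.3000 → M+8 is the base peak.
P(M+8) = C(5,4) × 0.2140^1 × 0.7860^4 = 5 × 0.2140 × 0.3816719 = 0.408389 (base)
P(M+2) = C(5,1) × 0.2140^4 × 0.7860^1 = 5 × 0.00209727 × 0.7860 = 0.008242
Relative intensity = 0.008242 / 0.408389 × 100 = 2.0

2.0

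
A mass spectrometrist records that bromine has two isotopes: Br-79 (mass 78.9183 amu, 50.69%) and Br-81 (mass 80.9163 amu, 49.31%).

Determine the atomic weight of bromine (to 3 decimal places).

79.904 amu

Ar = Σ fᵢ·mᵢ = 0.5069 × 78.9183 + 0.4931 × 80.9163
= 40.00369 + 39.89983 = 79.90352 amu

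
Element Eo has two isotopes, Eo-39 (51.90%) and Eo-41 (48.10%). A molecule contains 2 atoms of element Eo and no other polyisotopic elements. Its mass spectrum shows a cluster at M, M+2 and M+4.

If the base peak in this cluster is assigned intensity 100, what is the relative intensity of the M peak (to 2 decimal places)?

53.95

(0.5190 + 0.4810)^2 gives M 0.2694, M+2 0.4993, M+4 0.2314; the largest is M+2.
P(M+2) = C(2,1) × 0.5190^1 × 0.4810^1 = 2 × 0.5190 × 0.4810 = 0.499278 (base)
P(M) = C(2,0) × 0.5190^2 × 0.4810^0 = 1 × 0.269361 × 1.0000 = 0.269361
Relative intensity = 0.269361 / 0.499278 × 100 = 53.95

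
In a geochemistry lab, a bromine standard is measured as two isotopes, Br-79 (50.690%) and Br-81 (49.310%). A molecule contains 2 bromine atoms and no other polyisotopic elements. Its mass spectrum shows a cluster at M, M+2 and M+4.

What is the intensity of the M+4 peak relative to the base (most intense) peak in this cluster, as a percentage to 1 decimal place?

Term probabilities: M 0.2569, M+2 0.4999, M+4 0.2431. Base peak = M+2.
P(M+2) = C(2,1) × 0.50690^1 × 0.49310^1 = 2 × 0.5069 × 0.4931 = 0.499905 (base)
P(M+4) = C(2,2) × 0.50690^0 × 0.49310^2 = 1 × 1.0000 × 0.24314761 = 0.243148
Relative intensity = 0.243148 / 0.499905 × 100 = 48.6

48.6%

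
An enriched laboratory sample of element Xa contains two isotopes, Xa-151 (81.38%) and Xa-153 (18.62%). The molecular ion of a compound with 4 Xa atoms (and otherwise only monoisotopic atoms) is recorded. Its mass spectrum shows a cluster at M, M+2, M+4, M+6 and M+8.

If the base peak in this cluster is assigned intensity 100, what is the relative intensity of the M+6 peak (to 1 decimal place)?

Binomial terms of (0.8138 + 0.1862)^4: M 0.4386, M+2 0.4014, M+4 0.1378, M+6 0.0210, M+8 0.0012 → M is the base peak.
P(M) = C(4,0) × 0.8138^4 × 0.1862^0 = 1 × 0.43860214 × 1.0000 = 0.438602 (base)
P(M+6) = C(4,3) × 0.8138^1 × 0.1862^3 = 4 × 0.8138 × 0.00645564 = 0.021014
Relative intensity = 0.021014 / 0.438602 × 100 = 4.8

4.8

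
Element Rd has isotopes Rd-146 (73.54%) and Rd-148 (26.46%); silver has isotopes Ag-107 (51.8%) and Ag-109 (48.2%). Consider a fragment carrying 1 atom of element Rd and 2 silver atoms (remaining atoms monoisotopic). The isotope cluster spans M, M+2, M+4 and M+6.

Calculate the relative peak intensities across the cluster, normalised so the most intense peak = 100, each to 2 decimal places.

Element Rd pattern (n=1): 0.7354 : 0.2646
Silver pattern (n=2): 0.268324 : 0.499352 : 0.232324
Convolve the two distributions (both contribute in 2-u steps):
  M: 0.7354×0.268324 = 0.197325
  M+2: 0.7354×0.499352 + 0.2646×0.268324 = 0.438222
  M+4: 0.7354×0.232324 + 0.2646×0.499352 = 0.302980
  M+6: 0.2646×0.232324 = 0.061473
Scale to base peak (0.438222) = 100: 45.03 : 100.00 : 69.14 : 14.03

45.03 : 100.00 : 69.14 : 14.03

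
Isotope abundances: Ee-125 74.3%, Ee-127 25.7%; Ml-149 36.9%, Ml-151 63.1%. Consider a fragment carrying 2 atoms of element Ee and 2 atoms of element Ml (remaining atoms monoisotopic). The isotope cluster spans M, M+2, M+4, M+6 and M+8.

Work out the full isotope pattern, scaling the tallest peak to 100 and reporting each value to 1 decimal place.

Element Ee pattern (n=2): 0.552049 : 0.381902 : 0.066049
Element Ml pattern (n=2): 0.136161 : 0.465678 : 0.398161
Convolve the two distributions (both contribute in 2-u steps):
  M: 0.552049×0.136161 = 0.075168
  M+2: 0.552049×0.465678 + 0.381902×0.136161 = 0.309077
  M+4: 0.552049×0.398161 + 0.381902×0.465678 + 0.066049×0.136161 = 0.406641
  M+6: 0.381902×0.398161 + 0.066049×0.465678 = 0.182816
  M+8: 0.066049×0.398161 = 0.026298
Scale to base peak (0.406641) = 100: 18.5 : 76.0 : 100.0 : 45.0 : 6.5

18.5 : 76.0 : 100.0 : 45.0 : 6.5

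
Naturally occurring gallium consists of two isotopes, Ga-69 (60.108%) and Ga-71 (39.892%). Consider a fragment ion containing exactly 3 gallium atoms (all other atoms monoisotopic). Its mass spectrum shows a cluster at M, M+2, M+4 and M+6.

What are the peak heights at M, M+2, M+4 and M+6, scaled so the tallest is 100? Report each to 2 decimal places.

Expanding (0.60108 + 0.39892)^3:
P(M) = 0.60108^3 = 0.217169
P(M+2) = 3 × 0.60108^2 × 0.39892^1 = 0.432386
P(M+4) = 3 × 0.60108^1 × 0.39892^2 = 0.286963
P(M+6) = 0.39892^3 = 0.063483
The M+2 peak is largest (0.432386); scaling to 100 gives 50.23 : 100.00 : 66.37 : 14.68.

50.23 : 100.00 : 66.37 : 14.68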